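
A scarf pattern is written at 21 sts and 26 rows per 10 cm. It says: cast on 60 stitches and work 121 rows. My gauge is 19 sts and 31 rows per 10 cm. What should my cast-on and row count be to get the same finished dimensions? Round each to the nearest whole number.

Stitches: 60 × 19/21 = 54.29 → 54.
Rows: 121 × 31/26 = 144.27 → 144.

Cast on 54 stitches; work 144 rows.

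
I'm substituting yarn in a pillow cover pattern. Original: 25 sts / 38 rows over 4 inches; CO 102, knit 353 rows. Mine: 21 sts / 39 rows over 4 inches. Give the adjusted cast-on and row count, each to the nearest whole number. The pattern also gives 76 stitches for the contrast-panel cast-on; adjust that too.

Stitches: 102 × 21/25 = 85.68 → 86.
Rows: 353 × 39/38 = 362.29 → 362.
contrast-panel cast-on: 76 × 21/25 = 63.84 → 64.

Cast on 86 stitches; work 362 rows; contrast-panel cast-on 64 stitches.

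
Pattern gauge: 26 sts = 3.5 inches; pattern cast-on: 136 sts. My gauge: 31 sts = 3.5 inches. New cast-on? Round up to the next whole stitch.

Cast on 163 stitches.

Scale factor = 31 / 26 = 1.192.
136 × 31 / 26 = 162.15 sts.
→ 163 sts.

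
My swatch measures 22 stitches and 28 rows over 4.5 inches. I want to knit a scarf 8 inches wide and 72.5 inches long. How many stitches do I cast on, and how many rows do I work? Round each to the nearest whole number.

Stitch gauge = 22/4.5 = 4.889 sts/in; 8 × 4.889 = 39.11 → 39 sts.
Row gauge = 28/4.5 = 6.222 rows/in; 72.5 × 6.222 = 451.11 → 451 rows.

Cast on 39 stitches and work 451 rows.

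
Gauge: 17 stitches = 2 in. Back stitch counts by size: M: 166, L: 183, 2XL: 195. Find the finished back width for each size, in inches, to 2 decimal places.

M 19.53 inches; L 21.53 inches; 2XL 22.94 inches.

17/2 = 8.5 sts per in.
M: 166 / 8.5 = 19.529 → 19.53 in.
L: 183 / 8.5 = 21.529 → 21.53 in.
2XL: 195 / 8.5 = 22.941 → 22.94 in.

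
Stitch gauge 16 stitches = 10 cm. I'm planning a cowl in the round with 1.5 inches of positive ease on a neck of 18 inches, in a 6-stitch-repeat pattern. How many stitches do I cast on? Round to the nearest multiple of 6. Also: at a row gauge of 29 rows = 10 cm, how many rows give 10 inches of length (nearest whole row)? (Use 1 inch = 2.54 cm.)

Finished = 18 + 1.5 = 19.5 inches.
19.5 inches × 2.54 = 49.53 cm.
16/10 = 1.6 sts per cm; 49.53 × 1.6 = 79.25 sts.
Nearest multiple of 6 → 78.
10 inches = 25.40 cm; × 2.9 = 73.66 → 74 rows.

Cast on 78 stitches; work 74 rows.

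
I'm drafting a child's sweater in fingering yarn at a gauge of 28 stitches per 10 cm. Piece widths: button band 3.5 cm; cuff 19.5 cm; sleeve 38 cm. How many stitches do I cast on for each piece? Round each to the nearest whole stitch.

button band 10; cuff 55; sleeve 106.

Rate = 28/10 = 2.8 sts per cm.
button band: 3.5 × 2.8 = 9.80 → 10.
cuff: 19.5 × 2.8 = 54.60 → 55.
sleeve: 38 × 2.8 = 106.40 → 106.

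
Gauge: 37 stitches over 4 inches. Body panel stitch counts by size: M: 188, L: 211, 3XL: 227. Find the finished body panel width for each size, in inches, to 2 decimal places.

37/4 = 9.25 sts per in.
M: 188 / 9.25 = 20.324 → 20.32 in.
L: 211 / 9.25 = 22.811 → 22.81 in.
3XL: 227 / 9.25 = 24.541 → 24.54 in.

M 20.32 inches; L 22.81 inches; 3XL 24.54 inches.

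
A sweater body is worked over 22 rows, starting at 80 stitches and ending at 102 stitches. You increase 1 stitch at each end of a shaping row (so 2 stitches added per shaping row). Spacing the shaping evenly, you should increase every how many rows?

Stitches to add: |102 − 80| = 22.
Shaping rows needed: 22 / 2 = 11.
22 rows / 11 = every 2 rows.

Increase every 2nd row.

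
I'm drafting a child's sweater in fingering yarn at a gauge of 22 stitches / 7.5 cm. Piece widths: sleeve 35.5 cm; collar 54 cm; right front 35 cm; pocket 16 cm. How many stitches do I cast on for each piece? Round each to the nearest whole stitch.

sleeve 104; collar 158; right front 103; pocket 47.

Rate = 22/7.5 = 2.933 sts per cm.
sleeve: 35.5 × 2.933 = 104.13 → 104.
collar: 54 × 2.933 = 158.40 → 158.
right front: 35 × 2.933 = 102.67 → 103.
pocket: 16 × 2.933 = 46.93 → 47.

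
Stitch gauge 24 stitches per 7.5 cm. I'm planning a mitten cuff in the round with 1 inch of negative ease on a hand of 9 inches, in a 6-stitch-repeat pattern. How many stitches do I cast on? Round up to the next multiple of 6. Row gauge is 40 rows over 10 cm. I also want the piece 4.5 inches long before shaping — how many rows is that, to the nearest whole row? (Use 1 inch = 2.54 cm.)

Cast on 66 stitches; work 46 rows.

Finished = 9 − 1 = 8 inches.
8 inches × 2.54 = 20.32 cm.
24/7.5 = 3.2 sts per cm; 20.32 × 3.2 = 65.02 sts.
Next multiple of 6 → 66.
4.5 inches = 11.43 cm; × 4 = 45.72 → 46 rows.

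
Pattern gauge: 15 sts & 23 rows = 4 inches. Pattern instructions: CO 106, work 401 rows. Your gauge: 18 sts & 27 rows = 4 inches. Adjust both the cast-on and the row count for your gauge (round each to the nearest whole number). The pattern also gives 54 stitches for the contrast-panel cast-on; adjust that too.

Cast on 127 stitches; work 471 rows; contrast-panel cast-on 65 stitches.

Stitches: 106 × 18/15 = 127.20 → 127.
Rows: 401 × 27/23 = 470.74 → 471.
contrast-panel cast-on: 54 × 18/15 = 64.80 → 65.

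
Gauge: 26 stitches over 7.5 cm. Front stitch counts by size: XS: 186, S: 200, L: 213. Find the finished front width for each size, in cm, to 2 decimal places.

XS 53.65 cm; S 57.69 cm; L 61.44 cm.

26/7.5 = 3.467 sts per cm.
XS: 186 / 3.467 = 53.654 → 53.65 cm.
S: 200 / 3.467 = 57.692 → 57.69 cm.
L: 213 / 3.467 = 61.442 → 61.44 cm.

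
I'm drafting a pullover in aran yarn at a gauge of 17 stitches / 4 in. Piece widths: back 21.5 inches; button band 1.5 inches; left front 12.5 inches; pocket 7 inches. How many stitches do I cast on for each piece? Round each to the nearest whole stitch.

Rate = 17/4 = 4.25 sts per in.
back: 21.5 × 4.25 = 91.38 → 91.
button band: 1.5 × 4.25 = 6.38 → 6.
left front: 12.5 × 4.25 = 53.12 → 53.
pocket: 7 × 4.25 = 29.75 → 30.

back 91; button band 6; left front 53; pocket 30.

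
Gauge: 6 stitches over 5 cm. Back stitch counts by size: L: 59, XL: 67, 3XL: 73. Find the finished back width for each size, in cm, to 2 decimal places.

6/5 = 1.2 sts per cm.
L: 59 / 1.2 = 49.167 → 49.17 cm.
XL: 67 / 1.2 = 55.833 → 55.83 cm.
3XL: 73 / 1.2 = 60.833 → 60.83 cm.

L 49.17 cm; XL 55.83 cm; 3XL 60.83 cm.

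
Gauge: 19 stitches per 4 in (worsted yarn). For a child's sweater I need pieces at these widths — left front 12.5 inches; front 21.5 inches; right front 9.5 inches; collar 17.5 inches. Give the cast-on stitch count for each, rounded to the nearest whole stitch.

left front 59; front 102; right front 45; collar 83.

Rate = 19/4 = 4.75 sts per in.
left front: 12.5 × 4.75 = 59.38 → 59.
front: 21.5 × 4.75 = 102.12 → 102.
right front: 9.5 × 4.75 = 45.12 → 45.
collar: 17.5 × 4.75 = 83.12 → 83.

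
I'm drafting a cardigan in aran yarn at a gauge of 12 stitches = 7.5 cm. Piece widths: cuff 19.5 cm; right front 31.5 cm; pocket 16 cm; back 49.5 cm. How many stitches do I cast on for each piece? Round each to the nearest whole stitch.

Rate = 12/7.5 = 1.6 sts per cm.
cuff: 19.5 × 1.6 = 31.20 → 31.
right front: 31.5 × 1.6 = 50.40 → 50.
pocket: 16 × 1.6 = 25.60 → 26.
back: 49.5 × 1.6 = 79.20 → 79.

cuff 31; right front 50; pocket 26; back 79.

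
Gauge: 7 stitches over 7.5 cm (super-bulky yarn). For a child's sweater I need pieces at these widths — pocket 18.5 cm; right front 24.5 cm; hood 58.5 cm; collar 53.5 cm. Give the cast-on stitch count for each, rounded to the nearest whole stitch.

Rate = 7/7.5 = 0.933 sts per cm.
pocket: 18.5 × 0.933 = 17.27 → 17.
right front: 24.5 × 0.933 = 22.87 → 23.
hood: 58.5 × 0.933 = 54.60 → 55.
collar: 53.5 × 0.933 = 49.93 → 50.

pocket 17; right front 23; hood 55; collar 50.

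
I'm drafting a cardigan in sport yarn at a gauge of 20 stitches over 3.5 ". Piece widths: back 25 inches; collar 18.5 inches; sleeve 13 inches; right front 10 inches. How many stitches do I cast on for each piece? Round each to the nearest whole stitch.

Rate = 20/3.5 = 5.714 sts per in.
back: 25 × 5.714 = 142.86 → 143.
collar: 18.5 × 5.714 = 105.71 → 106.
sleeve: 13 × 5.714 = 74.29 → 74.
right front: 10 × 5.714 = 57.14 → 57.

back 143; collar 106; sleeve 74; right front 57.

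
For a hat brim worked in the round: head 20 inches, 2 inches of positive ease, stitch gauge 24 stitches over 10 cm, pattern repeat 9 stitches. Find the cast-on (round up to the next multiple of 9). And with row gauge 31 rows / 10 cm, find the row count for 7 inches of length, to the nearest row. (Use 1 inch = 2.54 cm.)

Cast on 135 stitches; work 55 rows.

Finished = 20 + 2 = 22 inches.
22 inches × 2.54 = 55.88 cm.
24/10 = 2.4 sts per cm; 55.88 × 2.4 = 134.11 sts.
Next multiple of 9 → 135.
7 inches = 17.78 cm; × 3.1 = 55.12 → 55 rows.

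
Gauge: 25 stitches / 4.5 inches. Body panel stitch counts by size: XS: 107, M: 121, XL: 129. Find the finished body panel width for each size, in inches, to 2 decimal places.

XS 19.26 inches; M 21.78 inches; XL 23.22 inches.

25/4.5 = 5.556 sts per in.
XS: 107 / 5.556 = 19.260 → 19.26 in.
M: 121 / 5.556 = 21.780 → 21.78 in.
XL: 129 / 5.556 = 23.220 → 23.22 in.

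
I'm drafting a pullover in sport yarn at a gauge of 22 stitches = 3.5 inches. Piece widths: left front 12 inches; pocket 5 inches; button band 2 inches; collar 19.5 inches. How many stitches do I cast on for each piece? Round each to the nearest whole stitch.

Rate = 22/3.5 = 6.286 sts per in.
left front: 12 × 6.286 = 75.43 → 75.
pocket: 5 × 6.286 = 31.43 → 31.
button band: 2 × 6.286 = 12.57 → 13.
collar: 19.5 × 6.286 = 122.57 → 123.

left front 75; pocket 31; button band 13; collar 123.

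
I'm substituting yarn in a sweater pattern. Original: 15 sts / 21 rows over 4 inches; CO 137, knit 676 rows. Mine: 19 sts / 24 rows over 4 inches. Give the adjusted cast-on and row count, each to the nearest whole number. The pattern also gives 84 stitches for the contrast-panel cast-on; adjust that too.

Stitches: 137 × 19/15 = 173.53 → 174.
Rows: 676 × 24/21 = 772.57 → 773.
contrast-panel cast-on: 84 × 19/15 = 106.40 → 106.

Cast on 174 stitches; work 773 rows; contrast-panel cast-on 106 stitches.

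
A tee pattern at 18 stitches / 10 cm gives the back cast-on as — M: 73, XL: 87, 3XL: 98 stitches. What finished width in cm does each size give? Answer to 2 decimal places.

18/10 = 1.8 sts per cm.
M: 73 / 1.8 = 40.556 → 40.56 cm.
XL: 87 / 1.8 = 48.333 → 48.33 cm.
3XL: 98 / 1.8 = 54.444 → 54.44 cm.

M 40.56 cm; XL 48.33 cm; 3XL 54.44 cm.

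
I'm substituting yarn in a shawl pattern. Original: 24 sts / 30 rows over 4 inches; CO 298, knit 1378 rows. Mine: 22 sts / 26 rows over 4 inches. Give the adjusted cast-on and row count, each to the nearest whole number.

Cast on 273 stitches; work 1194 rows.

Stitches: 298 × 22/24 = 273.17 → 273.
Rows: 1378 × 26/30 = 1194.27 → 1194.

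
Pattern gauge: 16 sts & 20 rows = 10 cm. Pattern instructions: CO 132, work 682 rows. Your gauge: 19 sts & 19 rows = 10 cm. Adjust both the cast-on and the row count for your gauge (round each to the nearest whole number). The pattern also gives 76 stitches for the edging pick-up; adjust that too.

Stitches: 132 × 19/16 = 156.75 → 157.
Rows: 682 × 19/20 = 647.90 → 648.
edging pick-up: 76 × 19/16 = 90.25 → 90.

Cast on 157 stitches; work 648 rows; edging pick-up 90 stitches.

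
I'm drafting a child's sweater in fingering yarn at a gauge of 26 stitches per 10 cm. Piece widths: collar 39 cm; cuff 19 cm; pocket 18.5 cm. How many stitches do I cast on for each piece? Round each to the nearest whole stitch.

Rate = 26/10 = 2.6 sts per cm.
collar: 39 × 2.6 = 101.40 → 101.
cuff: 19 × 2.6 = 49.40 → 49.
pocket: 18.5 × 2.6 = 48.10 → 48.

collar 101; cuff 49; pocket 48.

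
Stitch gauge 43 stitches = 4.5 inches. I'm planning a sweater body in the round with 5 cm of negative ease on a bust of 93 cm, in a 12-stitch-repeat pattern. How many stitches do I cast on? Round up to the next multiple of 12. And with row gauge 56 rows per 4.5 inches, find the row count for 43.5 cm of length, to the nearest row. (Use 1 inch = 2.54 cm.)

Cast on 336 stitches; work 213 rows.

Finished = 93 − 5 = 88 cm.
88 cm × 1/2.54 = 34.65 inches.
43/4.5 = 9.556 sts per in; 34.65 × 9.556 = 331.06 sts.
Next multiple of 12 → 336.
43.5 cm = 17.13 inches; × 12.444 = 213.12 → 213 rows.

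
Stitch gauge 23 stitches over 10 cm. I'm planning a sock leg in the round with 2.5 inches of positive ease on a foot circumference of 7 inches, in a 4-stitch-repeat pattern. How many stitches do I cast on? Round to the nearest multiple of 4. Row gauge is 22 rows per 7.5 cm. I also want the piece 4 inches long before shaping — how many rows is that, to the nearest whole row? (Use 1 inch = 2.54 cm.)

Cast on 56 stitches; work 30 rows.

Finished = 7 + 2.5 = 9.5 inches.
9.5 inches × 2.54 = 24.13 cm.
23/10 = 2.3 sts per cm; 24.13 × 2.3 = 55.50 sts.
Nearest multiple of 4 → 56.
4 inches = 10.16 cm; × 2.933 = 29.80 → 30 rows.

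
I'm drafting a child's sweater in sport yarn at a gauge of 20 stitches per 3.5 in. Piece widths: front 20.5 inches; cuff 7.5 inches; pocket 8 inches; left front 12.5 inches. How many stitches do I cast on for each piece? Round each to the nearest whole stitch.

Rate = 20/3.5 = 5.714 sts per in.
front: 20.5 × 5.714 = 117.14 → 117.
cuff: 7.5 × 5.714 = 42.86 → 43.
pocket: 8 × 5.714 = 45.71 → 46.
left front: 12.5 × 5.714 = 71.43 → 71.

front 117; cuff 43; pocket 46; left front 71.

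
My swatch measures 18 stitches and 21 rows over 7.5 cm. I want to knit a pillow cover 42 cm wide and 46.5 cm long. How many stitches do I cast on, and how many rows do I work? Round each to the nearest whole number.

Stitch gauge = 18/7.5 = 2.4 sts/cm; 42 × 2.4 = 100.80 → 101 sts.
Row gauge = 21/7.5 = 2.8 rows/cm; 46.5 × 2.8 = 130.20 → 130 rows.

Cast on 101 stitches and work 130 rows.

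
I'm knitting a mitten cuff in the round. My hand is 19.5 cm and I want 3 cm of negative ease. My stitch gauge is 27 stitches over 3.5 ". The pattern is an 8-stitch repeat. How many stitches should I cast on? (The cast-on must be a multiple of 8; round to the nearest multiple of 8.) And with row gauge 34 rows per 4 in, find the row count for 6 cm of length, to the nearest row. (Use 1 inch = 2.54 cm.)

Finished = 19.5 − 3 = 16.5 cm.
16.5 cm × 1/2.54 = 6.50 inches.
27/3.5 = 7.714 sts per in; 6.50 × 7.714 = 50.11 sts.
Nearest multiple of 8 → 48.
6 cm = 2.36 inches; × 8.5 = 20.08 → 20 rows.

Cast on 48 stitches; work 20 rows.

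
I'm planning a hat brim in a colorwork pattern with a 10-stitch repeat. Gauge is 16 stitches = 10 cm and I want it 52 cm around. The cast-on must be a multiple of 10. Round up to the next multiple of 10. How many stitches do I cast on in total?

16 / 10 = 1.6 sts per cm.
52 × 1.6 = 83.20 sts.
Next multiple of 10: 90.

CO 90 sts.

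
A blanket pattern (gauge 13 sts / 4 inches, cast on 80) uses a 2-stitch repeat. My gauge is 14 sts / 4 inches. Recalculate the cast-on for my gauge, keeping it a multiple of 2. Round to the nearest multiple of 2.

80 × 14 / 13 = 86.15.
Nearest multiple of 2: 86.

Cast on 86 stitches.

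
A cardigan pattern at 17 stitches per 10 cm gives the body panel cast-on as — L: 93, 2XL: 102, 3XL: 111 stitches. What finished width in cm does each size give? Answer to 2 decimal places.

L 54.71 cm; 2XL 60.00 cm; 3XL 65.29 cm.

17/10 = 1.7 sts per cm.
L: 93 / 1.7 = 54.706 → 54.71 cm.
2XL: 102 / 1.7 = 60.000 → 60.00 cm.
3XL: 111 / 1.7 = 65.294 → 65.29 cm.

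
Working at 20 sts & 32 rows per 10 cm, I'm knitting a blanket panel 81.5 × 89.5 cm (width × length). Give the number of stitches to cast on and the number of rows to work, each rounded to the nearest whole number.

Cast on 163 stitches and work 286 rows.

Stitch gauge = 20/10 = 2 sts/cm; 81.5 × 2 = 163.00 → 163 sts.
Row gauge = 32/10 = 3.2 rows/cm; 89.5 × 3.2 = 286.40 → 286 rows.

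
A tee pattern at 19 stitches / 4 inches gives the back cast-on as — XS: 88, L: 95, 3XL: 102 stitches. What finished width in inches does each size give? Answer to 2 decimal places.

19/4 = 4.75 sts per in.
XS: 88 / 4.75 = 18.526 → 18.53 in.
L: 95 / 4.75 = 20.000 → 20.00 in.
3XL: 102 / 4.75 = 21.474 → 21.47 in.

XS 18.53 inches; L 20.00 inches; 3XL 21.47 inches.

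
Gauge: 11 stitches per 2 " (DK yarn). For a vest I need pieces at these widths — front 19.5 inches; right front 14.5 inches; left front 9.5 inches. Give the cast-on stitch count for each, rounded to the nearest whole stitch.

front 107; right front 80; left front 52.

Rate = 11/2 = 5.5 sts per in.
front: 19.5 × 5.5 = 107.25 → 107.
right front: 14.5 × 5.5 = 79.75 → 80.
left front: 9.5 × 5.5 = 52.25 → 52.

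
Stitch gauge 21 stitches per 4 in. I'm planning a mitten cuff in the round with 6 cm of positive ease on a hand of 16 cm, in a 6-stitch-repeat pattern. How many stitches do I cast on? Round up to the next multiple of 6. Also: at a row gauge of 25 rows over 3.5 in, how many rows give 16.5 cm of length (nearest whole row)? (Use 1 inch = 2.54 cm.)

Finished = 16 + 6 = 22 cm.
22 cm × 1/2.54 = 8.66 inches.
21/4 = 5.25 sts per in; 8.66 × 5.25 = 45.47 sts.
Next multiple of 6 → 48.
16.5 cm = 6.50 inches; × 7.143 = 46.40 → 46 rows.

Cast on 48 stitches; work 46 rows.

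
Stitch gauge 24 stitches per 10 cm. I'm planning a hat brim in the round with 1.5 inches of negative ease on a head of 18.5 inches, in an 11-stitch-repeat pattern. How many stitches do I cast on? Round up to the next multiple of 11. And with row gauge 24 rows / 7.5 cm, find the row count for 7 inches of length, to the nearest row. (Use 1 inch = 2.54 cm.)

Finished = 18.5 − 1.5 = 17 inches.
17 inches × 2.54 = 43.18 cm.
24/10 = 2.4 sts per cm; 43.18 × 2.4 = 103.63 sts.
Next multiple of 11 → 110.
7 inches = 17.78 cm; × 3.2 = 56.90 → 57 rows.

Cast on 110 stitches; work 57 rows.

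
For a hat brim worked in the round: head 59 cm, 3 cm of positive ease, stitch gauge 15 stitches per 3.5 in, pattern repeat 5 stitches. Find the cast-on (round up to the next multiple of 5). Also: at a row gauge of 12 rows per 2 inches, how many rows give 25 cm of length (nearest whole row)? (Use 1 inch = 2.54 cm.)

Cast on 105 stitches; work 59 rows.

Finished = 59 + 3 = 62 cm.
62 cm × 1/2.54 = 24.41 inches.
15/3.5 = 4.286 sts per in; 24.41 × 4.286 = 104.61 sts.
Next multiple of 5 → 105.
25 cm = 9.84 inches; × 6 = 59.06 → 59 rows.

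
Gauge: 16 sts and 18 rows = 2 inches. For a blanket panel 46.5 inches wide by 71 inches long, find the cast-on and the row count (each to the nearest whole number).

Stitch gauge = 16/2 = 8 sts/in; 46.5 × 8 = 372.00 → 372 sts.
Row gauge = 18/2 = 9 rows/in; 71 × 9 = 639.00 → 639 rows.

Cast on 372 stitches and work 639 rows.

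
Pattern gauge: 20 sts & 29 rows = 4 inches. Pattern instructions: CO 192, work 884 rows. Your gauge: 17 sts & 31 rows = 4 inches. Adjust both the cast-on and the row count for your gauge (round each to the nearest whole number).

Cast on 163 stitches; work 945 rows.

Stitches: 192 × 17/20 = 163.20 → 163.
Rows: 884 × 31/29 = 944.97 → 945.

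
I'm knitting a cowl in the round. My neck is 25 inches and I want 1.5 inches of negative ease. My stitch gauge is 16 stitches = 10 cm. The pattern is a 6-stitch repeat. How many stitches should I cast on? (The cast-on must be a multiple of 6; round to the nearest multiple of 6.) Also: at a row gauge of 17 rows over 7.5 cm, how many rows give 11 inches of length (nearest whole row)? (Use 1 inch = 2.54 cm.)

Finished = 25 − 1.5 = 23.5 inches.
23.5 inches × 2.54 = 59.69 cm.
16/10 = 1.6 sts per cm; 59.69 × 1.6 = 95.50 sts.
Nearest multiple of 6 → 96.
11 inches = 27.94 cm; × 2.267 = 63.33 → 63 rows.

Cast on 96 stitches; work 63 rows.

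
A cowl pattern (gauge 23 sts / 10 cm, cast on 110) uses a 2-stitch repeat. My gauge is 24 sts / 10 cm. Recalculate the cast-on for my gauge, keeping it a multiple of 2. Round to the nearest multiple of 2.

Cast on 114 stitches.

110 × 24 / 23 = 114.78.
Nearest multiple of 2: 114.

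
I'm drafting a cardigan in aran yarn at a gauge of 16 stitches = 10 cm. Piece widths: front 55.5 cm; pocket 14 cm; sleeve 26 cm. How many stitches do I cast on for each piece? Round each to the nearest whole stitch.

front 89; pocket 22; sleeve 42.

Rate = 16/10 = 1.6 sts per cm.
front: 55.5 × 1.6 = 88.80 → 89.
pocket: 14 × 1.6 = 22.40 → 22.
sleeve: 26 × 1.6 = 41.60 → 42.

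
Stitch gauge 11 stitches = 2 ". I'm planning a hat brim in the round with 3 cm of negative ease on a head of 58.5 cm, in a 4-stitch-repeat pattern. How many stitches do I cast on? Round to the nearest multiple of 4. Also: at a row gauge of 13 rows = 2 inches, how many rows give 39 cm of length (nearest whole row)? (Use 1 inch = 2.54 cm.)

Cast on 120 stitches; work 100 rows.

Finished = 58.5 − 3 = 55.5 cm.
55.5 cm × 1/2.54 = 21.85 inches.
11/2 = 5.5 sts per in; 21.85 × 5.5 = 120.18 sts.
Nearest multiple of 4 → 120.
39 cm = 15.35 inches; × 6.5 = 99.80 → 100 rows.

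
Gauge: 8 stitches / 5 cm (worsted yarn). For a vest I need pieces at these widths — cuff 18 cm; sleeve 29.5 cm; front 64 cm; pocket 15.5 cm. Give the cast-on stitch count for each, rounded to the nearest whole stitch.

Rate = 8/5 = 1.6 sts per cm.
cuff: 18 × 1.6 = 28.80 → 29.
sleeve: 29.5 × 1.6 = 47.20 → 47.
front: 64 × 1.6 = 102.40 → 102.
pocket: 15.5 × 1.6 = 24.80 → 25.

cuff 29; sleeve 47; front 102; pocket 25.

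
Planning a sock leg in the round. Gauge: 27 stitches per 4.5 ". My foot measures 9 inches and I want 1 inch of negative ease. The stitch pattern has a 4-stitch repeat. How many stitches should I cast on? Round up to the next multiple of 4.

Finished = 9 − 1 = 8 inches.
27 / 4.5 = 6 sts/in.
8 × 6 = 48.00 sts.
Next multiple of 4: 48.

48 stitches.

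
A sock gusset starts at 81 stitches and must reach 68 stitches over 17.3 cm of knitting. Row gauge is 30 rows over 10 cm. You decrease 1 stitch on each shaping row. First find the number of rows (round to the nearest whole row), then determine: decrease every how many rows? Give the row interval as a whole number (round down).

Rows = 17.3 × 3 = 51.9 → 52 rows.
Stitches to remove: 13 → 13 shaping rows (at 1 st each).
52 / 13 = 4.00 → every 4 rows.

Decrease every 4th row.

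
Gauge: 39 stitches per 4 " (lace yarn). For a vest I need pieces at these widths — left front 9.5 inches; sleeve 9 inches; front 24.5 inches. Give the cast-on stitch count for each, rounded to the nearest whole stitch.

left front 93; sleeve 88; front 239.

Rate = 39/4 = 9.75 sts per in.
left front: 9.5 × 9.75 = 92.62 → 93.
sleeve: 9 × 9.75 = 87.75 → 88.
front: 24.5 × 9.75 = 238.88 → 239.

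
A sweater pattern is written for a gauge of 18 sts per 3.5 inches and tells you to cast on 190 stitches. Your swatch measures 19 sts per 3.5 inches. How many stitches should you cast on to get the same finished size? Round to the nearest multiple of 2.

Scale factor = 19 / 18 = 1.056.
190 × 19 / 18 = 200.56 sts.
→ 200 sts.

Cast on 200 stitches.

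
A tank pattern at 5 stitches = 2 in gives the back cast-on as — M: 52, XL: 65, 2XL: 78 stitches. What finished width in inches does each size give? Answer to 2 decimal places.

M 20.80 inches; XL 26.00 inches; 2XL 31.20 inches.

5/2 = 2.5 sts per in.
M: 52 / 2.5 = 20.800 → 20.80 in.
XL: 65 / 2.5 = 26.000 → 26.00 in.
2XL: 78 / 2.5 = 31.200 → 31.20 in.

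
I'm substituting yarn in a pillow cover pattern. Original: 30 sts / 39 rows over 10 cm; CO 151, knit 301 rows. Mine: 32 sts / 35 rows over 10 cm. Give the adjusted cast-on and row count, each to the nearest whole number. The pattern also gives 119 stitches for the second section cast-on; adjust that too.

Cast on 161 stitches; work 270 rows; second section cast-on 127 stitches.

Stitches: 151 × 32/30 = 161.07 → 161.
Rows: 301 × 35/39 = 270.13 → 270.
second section cast-on: 119 × 32/30 = 126.93 → 127.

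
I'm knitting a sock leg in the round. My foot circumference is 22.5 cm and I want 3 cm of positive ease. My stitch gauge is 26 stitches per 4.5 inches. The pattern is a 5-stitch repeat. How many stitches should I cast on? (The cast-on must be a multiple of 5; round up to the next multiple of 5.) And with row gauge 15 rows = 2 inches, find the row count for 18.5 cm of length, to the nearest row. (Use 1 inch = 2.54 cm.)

Cast on 60 stitches; work 55 rows.

Finished = 22.5 + 3 = 25.5 cm.
25.5 cm × 1/2.54 = 10.04 inches.
26/4.5 = 5.778 sts per in; 10.04 × 5.778 = 58.01 sts.
Next multiple of 5 → 60.
18.5 cm = 7.28 inches; × 7.5 = 54.63 → 55 rows.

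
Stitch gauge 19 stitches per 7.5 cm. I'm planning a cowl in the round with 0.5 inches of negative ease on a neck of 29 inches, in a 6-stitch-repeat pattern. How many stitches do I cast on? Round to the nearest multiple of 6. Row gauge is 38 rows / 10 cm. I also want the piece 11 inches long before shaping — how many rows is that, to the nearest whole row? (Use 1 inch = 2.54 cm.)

Finished = 29 − 0.5 = 28.5 inches.
28.5 inches × 2.54 = 72.39 cm.
19/7.5 = 2.533 sts per cm; 72.39 × 2.533 = 183.39 sts.
Nearest multiple of 6 → 186.
11 inches = 27.94 cm; × 3.8 = 106.17 → 106 rows.

Cast on 186 stitches; work 106 rows.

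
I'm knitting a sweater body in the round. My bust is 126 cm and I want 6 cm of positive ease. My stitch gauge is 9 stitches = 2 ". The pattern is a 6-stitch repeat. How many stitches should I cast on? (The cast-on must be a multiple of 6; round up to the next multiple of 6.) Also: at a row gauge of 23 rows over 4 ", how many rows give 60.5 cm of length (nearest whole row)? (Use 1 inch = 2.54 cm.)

Cast on 234 stitches; work 137 rows.

Finished = 126 + 6 = 132 cm.
132 cm × 1/2.54 = 51.97 inches.
9/2 = 4.5 sts per in; 51.97 × 4.5 = 233.86 sts.
Next multiple of 6 → 234.
60.5 cm = 23.82 inches; × 5.75 = 136.96 → 137 rows.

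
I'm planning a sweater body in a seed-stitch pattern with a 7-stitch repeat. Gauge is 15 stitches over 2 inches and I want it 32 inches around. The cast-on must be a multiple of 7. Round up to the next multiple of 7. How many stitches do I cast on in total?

15 / 2 = 7.5 sts per inch.
32 × 7.5 = 240.00 sts.
Next multiple of 7: 245.

245 stitches.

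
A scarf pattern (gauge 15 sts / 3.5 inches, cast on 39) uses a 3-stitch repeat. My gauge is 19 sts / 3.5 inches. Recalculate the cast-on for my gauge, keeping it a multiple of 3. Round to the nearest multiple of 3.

Cast on 48 stitches.

39 × 19 / 15 = 49.40.
Nearest multiple of 3: 48.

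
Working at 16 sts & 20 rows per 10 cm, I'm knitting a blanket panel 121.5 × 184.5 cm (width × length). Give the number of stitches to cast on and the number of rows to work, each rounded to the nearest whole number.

Cast on 194 stitches and work 369 rows.

Stitch gauge = 16/10 = 1.6 sts/cm; 121.5 × 1.6 = 194.40 → 194 sts.
Row gauge = 20/10 = 2 rows/cm; 184.5 × 2 = 369.00 → 369 rows.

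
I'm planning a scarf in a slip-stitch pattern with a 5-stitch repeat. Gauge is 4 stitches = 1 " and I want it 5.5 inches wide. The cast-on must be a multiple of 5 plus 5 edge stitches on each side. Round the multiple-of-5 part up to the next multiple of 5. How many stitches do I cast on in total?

25 stitches.

4 / 1 = 4 sts per inch.
5.5 × 4 = 22.00 sts.
Less 10 edge sts → 12.00 for the repeat.
Next multiple of 5: 15.
Add back 10 edge sts → 25.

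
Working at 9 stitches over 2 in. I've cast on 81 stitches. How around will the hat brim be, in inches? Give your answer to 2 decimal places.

18.00 inches.

9 stitches / 2 inch = 4.5 stitches per inch.
81 / 4.5 = 18.000 inches.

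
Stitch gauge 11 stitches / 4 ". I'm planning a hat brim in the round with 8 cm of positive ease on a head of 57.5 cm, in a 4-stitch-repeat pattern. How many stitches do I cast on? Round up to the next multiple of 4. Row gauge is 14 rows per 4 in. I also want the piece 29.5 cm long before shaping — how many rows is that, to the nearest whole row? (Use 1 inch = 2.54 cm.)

Cast on 72 stitches; work 41 rows.

Finished = 57.5 + 8 = 65.5 cm.
65.5 cm × 1/2.54 = 25.79 inches.
11/4 = 2.75 sts per in; 25.79 × 2.75 = 70.92 sts.
Next multiple of 4 → 72.
29.5 cm = 11.61 inches; × 3.5 = 40.65 → 41 rows.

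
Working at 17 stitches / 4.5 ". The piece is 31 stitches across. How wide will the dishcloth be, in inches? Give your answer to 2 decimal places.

8.21 inches.

17 stitches / 4.5 inch = 3.778 stitches per inch.
31 / 3.778 = 8.206 inches.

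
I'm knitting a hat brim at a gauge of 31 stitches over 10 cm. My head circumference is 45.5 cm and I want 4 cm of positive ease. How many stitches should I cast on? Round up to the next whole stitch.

Finished = 45.5 + 4 = 49.5 cm.
31 / 10 = 3.1 sts per cm.
49.50 × 3.1 = 153.45 sts.
→ 154 sts.

CO 154 sts.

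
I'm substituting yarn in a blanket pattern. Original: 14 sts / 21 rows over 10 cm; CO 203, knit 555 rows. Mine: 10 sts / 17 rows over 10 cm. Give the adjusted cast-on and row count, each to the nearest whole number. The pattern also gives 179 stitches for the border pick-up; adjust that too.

Cast on 145 stitches; work 449 rows; border pick-up 128 stitches.

Stitches: 203 × 10/14 = 145.00 → 145.
Rows: 555 × 17/21 = 449.29 → 449.
border pick-up: 179 × 10/14 = 127.86 → 128.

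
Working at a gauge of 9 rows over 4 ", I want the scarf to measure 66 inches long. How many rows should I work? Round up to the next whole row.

9 rows / 4 in = 2.25 rows per inch.
66 × 2.25 = 148.50 rows.
Round up → 149.

149 rows.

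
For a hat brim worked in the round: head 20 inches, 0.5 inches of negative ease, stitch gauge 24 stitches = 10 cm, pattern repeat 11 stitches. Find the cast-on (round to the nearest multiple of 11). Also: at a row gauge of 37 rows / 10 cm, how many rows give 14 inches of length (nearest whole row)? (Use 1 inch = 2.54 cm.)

Cast on 121 stitches; work 132 rows.

Finished = 20 − 0.5 = 19.5 inches.
19.5 inches × 2.54 = 49.53 cm.
24/10 = 2.4 sts per cm; 49.53 × 2.4 = 118.87 sts.
Nearest multiple of 11 → 121.
14 inches = 35.56 cm; × 3.7 = 131.57 → 132 rows.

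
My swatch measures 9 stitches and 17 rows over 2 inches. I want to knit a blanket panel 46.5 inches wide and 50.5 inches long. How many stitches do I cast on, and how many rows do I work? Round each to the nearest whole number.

Cast on 209 stitches and work 429 rows.

Stitch gauge = 9/2 = 4.5 sts/in; 46.5 × 4.5 = 209.25 → 209 sts.
Row gauge = 17/2 = 8.5 rows/in; 50.5 × 8.5 = 429.25 → 429 rows.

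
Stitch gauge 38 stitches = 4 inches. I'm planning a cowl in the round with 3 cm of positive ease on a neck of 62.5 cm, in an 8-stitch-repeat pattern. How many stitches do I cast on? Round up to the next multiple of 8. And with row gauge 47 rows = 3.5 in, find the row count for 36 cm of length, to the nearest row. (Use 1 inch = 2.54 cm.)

Cast on 248 stitches; work 190 rows.

Finished = 62.5 + 3 = 65.5 cm.
65.5 cm × 1/2.54 = 25.79 inches.
38/4 = 9.5 sts per in; 25.79 × 9.5 = 244.98 sts.
Next multiple of 8 → 248.
36 cm = 14.17 inches; × 13.429 = 190.33 → 190 rows.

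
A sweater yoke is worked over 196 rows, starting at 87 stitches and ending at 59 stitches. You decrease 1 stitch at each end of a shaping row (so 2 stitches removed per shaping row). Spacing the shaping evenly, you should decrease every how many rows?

Decrease every 14th row.

Stitches to remove: |59 − 87| = 28.
Shaping rows needed: 28 / 2 = 14.
196 rows / 14 = every 14 rows.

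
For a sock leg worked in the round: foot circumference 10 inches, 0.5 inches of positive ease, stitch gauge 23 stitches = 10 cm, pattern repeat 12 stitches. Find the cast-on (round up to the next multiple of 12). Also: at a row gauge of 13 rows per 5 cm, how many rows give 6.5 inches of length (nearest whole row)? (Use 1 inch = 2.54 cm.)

Cast on 72 stitches; work 43 rows.

Finished = 10 + 0.5 = 10.5 inches.
10.5 inches × 2.54 = 26.67 cm.
23/10 = 2.3 sts per cm; 26.67 × 2.3 = 61.34 sts.
Next multiple of 12 → 72.
6.5 inches = 16.51 cm; × 2.6 = 42.93 → 43 rows.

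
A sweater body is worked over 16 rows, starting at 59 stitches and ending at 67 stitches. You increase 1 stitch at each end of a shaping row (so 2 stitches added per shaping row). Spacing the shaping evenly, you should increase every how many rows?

Increase every 4th row.

Stitches to add: |67 − 59| = 8.
Shaping rows needed: 8 / 2 = 4.
16 rows / 4 = every 4 rows.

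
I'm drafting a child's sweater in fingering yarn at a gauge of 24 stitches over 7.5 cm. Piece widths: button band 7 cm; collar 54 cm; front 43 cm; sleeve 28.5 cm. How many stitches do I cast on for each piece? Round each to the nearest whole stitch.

Rate = 24/7.5 = 3.2 sts per cm.
button band: 7 × 3.2 = 22.40 → 22.
collar: 54 × 3.2 = 172.80 → 173.
front: 43 × 3.2 = 137.60 → 138.
sleeve: 28.5 × 3.2 = 91.20 → 91.

button band 22; collar 173; front 138; sleeve 91.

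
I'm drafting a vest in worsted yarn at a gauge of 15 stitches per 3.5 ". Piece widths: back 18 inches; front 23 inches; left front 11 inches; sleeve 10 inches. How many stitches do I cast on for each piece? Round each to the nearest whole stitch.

back 77; front 99; left front 47; sleeve 43.

Rate = 15/3.5 = 4.286 sts per in.
back: 18 × 4.286 = 77.14 → 77.
front: 23 × 4.286 = 98.57 → 99.
left front: 11 × 4.286 = 47.14 → 47.
sleeve: 10 × 4.286 = 42.86 → 43.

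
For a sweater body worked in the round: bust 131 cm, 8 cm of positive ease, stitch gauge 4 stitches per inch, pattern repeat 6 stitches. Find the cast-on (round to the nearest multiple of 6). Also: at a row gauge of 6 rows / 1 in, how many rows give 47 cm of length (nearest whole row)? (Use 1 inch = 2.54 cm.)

Cast on 216 stitches; work 111 rows.

Finished = 131 + 8 = 139 cm.
139 cm × 1/2.54 = 54.72 inches.
4/1 = 4 sts per in; 54.72 × 4 = 218.90 sts.
Nearest multiple of 6 → 216.
47 cm = 18.50 inches; × 6 = 111.02 → 111 rows.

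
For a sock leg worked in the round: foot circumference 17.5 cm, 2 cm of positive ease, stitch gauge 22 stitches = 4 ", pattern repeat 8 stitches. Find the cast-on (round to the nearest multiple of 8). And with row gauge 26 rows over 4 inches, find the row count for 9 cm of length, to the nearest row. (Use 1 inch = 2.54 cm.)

Cast on 40 stitches; work 23 rows.

Finished = 17.5 + 2 = 19.5 cm.
19.5 cm × 1/2.54 = 7.68 inches.
22/4 = 5.5 sts per in; 7.68 × 5.5 = 42.22 sts.
Nearest multiple of 8 → 40.
9 cm = 3.54 inches; × 6.5 = 23.03 → 23 rows.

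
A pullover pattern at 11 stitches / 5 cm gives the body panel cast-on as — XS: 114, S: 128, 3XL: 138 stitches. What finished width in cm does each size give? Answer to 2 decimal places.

11/5 = 2.2 sts per cm.
XS: 114 / 2.2 = 51.818 → 51.82 cm.
S: 128 / 2.2 = 58.182 → 58.18 cm.
3XL: 138 / 2.2 = 62.727 → 62.73 cm.

XS 51.82 cm; S 58.18 cm; 3XL 62.73 cm.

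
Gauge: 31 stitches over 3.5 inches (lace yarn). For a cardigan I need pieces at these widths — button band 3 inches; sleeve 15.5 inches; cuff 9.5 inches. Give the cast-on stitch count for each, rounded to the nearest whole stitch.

Rate = 31/3.5 = 8.857 sts per in.
button band: 3 × 8.857 = 26.57 → 27.
sleeve: 15.5 × 8.857 = 137.29 → 137.
cuff: 9.5 × 8.857 = 84.14 → 84.

button band 27; sleeve 137; cuff 84.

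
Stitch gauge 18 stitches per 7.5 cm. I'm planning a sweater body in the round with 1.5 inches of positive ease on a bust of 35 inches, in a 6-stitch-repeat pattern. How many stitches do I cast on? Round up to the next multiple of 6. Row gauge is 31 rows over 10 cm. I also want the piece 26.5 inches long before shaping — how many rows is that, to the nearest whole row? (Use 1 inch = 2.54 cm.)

Cast on 228 stitches; work 209 rows.

Finished = 35 + 1.5 = 36.5 inches.
36.5 inches × 2.54 = 92.71 cm.
18/7.5 = 2.4 sts per cm; 92.71 × 2.4 = 222.50 sts.
Next multiple of 6 → 228.
26.5 inches = 67.31 cm; × 3.1 = 208.66 → 209 rows.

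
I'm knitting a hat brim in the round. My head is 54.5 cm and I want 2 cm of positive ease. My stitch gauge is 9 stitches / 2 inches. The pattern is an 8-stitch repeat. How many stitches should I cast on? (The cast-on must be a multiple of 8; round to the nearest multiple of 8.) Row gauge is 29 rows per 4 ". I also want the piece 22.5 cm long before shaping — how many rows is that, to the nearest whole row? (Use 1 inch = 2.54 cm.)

Finished = 54.5 + 2 = 56.5 cm.
56.5 cm × 1/2.54 = 22.24 inches.
9/2 = 4.5 sts per in; 22.24 × 4.5 = 100.10 sts.
Nearest multiple of 8 → 104.
22.5 cm = 8.86 inches; × 7.25 = 64.22 → 64 rows.

Cast on 104 stitches; work 64 rows.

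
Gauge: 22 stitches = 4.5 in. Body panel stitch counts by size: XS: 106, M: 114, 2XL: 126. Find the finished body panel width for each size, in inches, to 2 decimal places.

22/4.5 = 4.889 sts per in.
XS: 106 / 4.889 = 21.682 → 21.68 in.
M: 114 / 4.889 = 23.318 → 23.32 in.
2XL: 126 / 4.889 = 25.773 → 25.77 in.

XS 21.68 inches; M 23.32 inches; 2XL 25.77 inches.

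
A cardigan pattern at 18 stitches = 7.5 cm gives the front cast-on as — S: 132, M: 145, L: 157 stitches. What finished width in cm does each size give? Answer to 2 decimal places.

18/7.5 = 2.4 sts per cm.
S: 132 / 2.4 = 55.000 → 55.00 cm.
M: 145 / 2.4 = 60.417 → 60.42 cm.
L: 157 / 2.4 = 65.417 → 65.42 cm.

S 55.00 cm; M 60.42 cm; L 65.42 cm.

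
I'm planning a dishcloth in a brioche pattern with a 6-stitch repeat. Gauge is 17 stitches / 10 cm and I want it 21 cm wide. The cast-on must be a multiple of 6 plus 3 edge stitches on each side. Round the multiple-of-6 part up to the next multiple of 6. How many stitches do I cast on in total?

CO 36 sts.

17 / 10 = 1.7 sts per cm.
21 × 1.7 = 35.70 sts.
Less 6 edge sts → 29.70 for the repeat.
Next multiple of 6: 30.
Add back 6 edge sts → 36.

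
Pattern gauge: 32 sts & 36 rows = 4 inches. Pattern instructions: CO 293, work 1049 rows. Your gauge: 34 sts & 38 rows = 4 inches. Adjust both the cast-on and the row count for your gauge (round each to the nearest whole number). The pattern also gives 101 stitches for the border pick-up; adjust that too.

Stitches: 293 × 34/32 = 311.31 → 311.
Rows: 1049 × 38/36 = 1107.28 → 1107.
border pick-up: 101 × 34/32 = 107.31 → 107.

Cast on 311 stitches; work 1107 rows; border pick-up 107 stitches.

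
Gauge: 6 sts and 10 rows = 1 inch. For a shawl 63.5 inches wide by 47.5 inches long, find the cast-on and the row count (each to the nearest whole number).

Cast on 381 stitches and work 475 rows.

Stitch gauge = 6/1 = 6 sts/in; 63.5 × 6 = 381.00 → 381 sts.
Row gauge = 10/1 = 10 rows/in; 47.5 × 10 = 475.00 → 475 rows.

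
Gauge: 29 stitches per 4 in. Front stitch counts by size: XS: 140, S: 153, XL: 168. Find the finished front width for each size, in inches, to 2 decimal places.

29/4 = 7.25 sts per in.
XS: 140 / 7.25 = 19.310 → 19.31 in.
S: 153 / 7.25 = 21.103 → 21.10 in.
XL: 168 / 7.25 = 23.172 → 23.17 in.

XS 19.31 inches; S 21.10 inches; XL 23.17 inches.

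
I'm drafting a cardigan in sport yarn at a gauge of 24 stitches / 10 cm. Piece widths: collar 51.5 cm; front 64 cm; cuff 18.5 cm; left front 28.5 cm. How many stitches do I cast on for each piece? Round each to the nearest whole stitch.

Rate = 24/10 = 2.4 sts per cm.
collar: 51.5 × 2.4 = 123.60 → 124.
front: 64 × 2.4 = 153.60 → 154.
cuff: 18.5 × 2.4 = 44.40 → 44.
left front: 28.5 × 2.4 = 68.40 → 68.

collar 124; front 154; cuff 44; left front 68.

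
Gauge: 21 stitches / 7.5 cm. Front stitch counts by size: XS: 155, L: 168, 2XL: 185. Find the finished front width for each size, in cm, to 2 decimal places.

21/7.5 = 2.8 sts per cm.
XS: 155 / 2.8 = 55.357 → 55.36 cm.
L: 168 / 2.8 = 60.000 → 60.00 cm.
2XL: 185 / 2.8 = 66.071 → 66.07 cm.

XS 55.36 cm; L 60.00 cm; 2XL 66.07 cm.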